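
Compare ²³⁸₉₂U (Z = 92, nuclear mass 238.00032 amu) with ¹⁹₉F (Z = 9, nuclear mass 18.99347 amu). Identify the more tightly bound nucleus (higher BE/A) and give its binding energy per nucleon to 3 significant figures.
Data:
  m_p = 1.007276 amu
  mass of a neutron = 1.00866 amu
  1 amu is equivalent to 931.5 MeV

¹⁹₉F; 7.78 MeV/nucleon

²³⁸₉₂U: Σm = 92(1.007276) + 146(1.00866) = 239.933752 amu; Δm = 1.933432 amu; E_B = 1801.0 MeV; E_B/A = 7.567 MeV
¹⁹₉F: Σm = 9(1.007276) + 10(1.00866) = 19.152084 amu; Δm = 0.158614 amu; E_B = 147.75 MeV; E_B/A = 7.776 MeV
¹⁹₉F has the higher binding energy per nucleon, so it is the more tightly bound nucleus.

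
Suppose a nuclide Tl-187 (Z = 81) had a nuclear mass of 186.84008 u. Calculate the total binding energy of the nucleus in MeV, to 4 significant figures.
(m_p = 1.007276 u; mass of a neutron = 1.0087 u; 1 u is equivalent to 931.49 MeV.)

1557 MeV

Σm = 81·m_p + 106·m_n = 81.589356 + 106.9222 = 188.511556 u
Δm = 188.511556 − 186.84008 = 1.671476 u
Converting to energy: 1.671476 u × 931.49 MeV/u = 1556.96 MeV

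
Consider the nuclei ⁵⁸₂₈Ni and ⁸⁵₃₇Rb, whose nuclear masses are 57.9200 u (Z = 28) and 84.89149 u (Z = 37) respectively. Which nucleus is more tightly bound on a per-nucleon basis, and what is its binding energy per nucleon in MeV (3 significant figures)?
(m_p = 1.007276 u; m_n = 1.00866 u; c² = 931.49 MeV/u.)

⁵⁸₂₈Ni; 8.73 MeV/nucleon

⁵⁸₂₈Ni: Σm = 28(1.007276) + 30(1.00866) = 58.463528 u; Δm = 0.543528 u; E_B = 506.29 MeV; E_B/A = 8.729 MeV
⁸⁵₃₇Rb: Σm = 37(1.007276) + 48(1.00866) = 85.684892 u; Δm = 0.793402 u; E_B = 739.05 MeV; E_B/A = 8.6947 MeV
⁵⁸₂₈Ni has the higher binding energy per nucleon, so it is the more tightly bound nucleus.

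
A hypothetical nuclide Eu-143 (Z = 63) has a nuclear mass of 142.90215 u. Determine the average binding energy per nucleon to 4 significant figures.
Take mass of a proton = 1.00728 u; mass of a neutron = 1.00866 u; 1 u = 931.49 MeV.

Z = 63, so N = A − Z = 143 − 63 = 80.
Σm = 63·m_p + 80·m_n = 63.45864 + 80.69280 = 144.15144 u
Mass defect Δm = 144.15144 − 142.90215 = 1.24929 u
Binding energy = Δm·c² = 1.24929 × 931.49 MeV/u = 1163.70 MeV
Dividing by A = 143 gives 8.138 MeV per nucleon.

8.138 MeV/nucleon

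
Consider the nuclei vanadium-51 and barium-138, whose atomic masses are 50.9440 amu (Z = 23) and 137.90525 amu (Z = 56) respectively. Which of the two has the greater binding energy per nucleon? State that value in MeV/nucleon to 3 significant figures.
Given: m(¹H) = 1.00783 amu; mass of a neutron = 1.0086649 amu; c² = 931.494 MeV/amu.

vanadium-51; 8.74 MeV/nucleon

vanadium-51: Σm = 23(1.00783) + 28(1.0086649) = 51.4227072 amu; Δm = 0.4787072 amu; E_B = 445.91 MeV; E_B/A = 8.743 MeV
barium-138: Σm = 56(1.00783) + 82(1.0086649) = 139.1490018 amu; Δm = 1.2437518 amu; E_B = 1158.5 MeV; E_B/A = 8.395 MeV
vanadium-51 has the higher binding energy per nucleon, so it is the more tightly bound nucleus.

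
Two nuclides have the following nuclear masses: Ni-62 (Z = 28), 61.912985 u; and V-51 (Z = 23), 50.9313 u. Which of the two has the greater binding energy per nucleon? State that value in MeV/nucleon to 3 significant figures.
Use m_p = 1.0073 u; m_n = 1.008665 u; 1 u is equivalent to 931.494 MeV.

Ni-62; 8.80 MeV/nucleon

Ni-62: Σm = 28(1.0073) + 34(1.008665) = 62.499010 u; Δm = 0.586025 u; E_B = 545.8788 MeV; E_B/A = 8.804 MeV
V-51: Σm = 23(1.0073) + 28(1.008665) = 51.410520 u; Δm = 0.479220 u; E_B = 446.39 MeV; E_B/A = 8.753 MeV
Ni-62 has the higher binding energy per nucleon, so it is the more tightly bound nucleus.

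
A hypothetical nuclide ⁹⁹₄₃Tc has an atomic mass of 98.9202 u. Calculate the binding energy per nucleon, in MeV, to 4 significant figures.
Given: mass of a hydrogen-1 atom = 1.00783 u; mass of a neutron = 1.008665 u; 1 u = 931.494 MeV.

8.484 MeV/nucleon

The nucleus contains 43 protons and 99 − 43 = 56 neutrons.
Σm = 43·m(¹H) + 56·m_n = 43.33669 + 56.485240 = 99.821930 u
Δm = 99.821930 − 98.9202 = 0.901730 u
E_B = 0.901730 × 931.494 = 839.956 MeV
BE/A = 839.956 MeV / 99 = 8.484 MeV/nucleon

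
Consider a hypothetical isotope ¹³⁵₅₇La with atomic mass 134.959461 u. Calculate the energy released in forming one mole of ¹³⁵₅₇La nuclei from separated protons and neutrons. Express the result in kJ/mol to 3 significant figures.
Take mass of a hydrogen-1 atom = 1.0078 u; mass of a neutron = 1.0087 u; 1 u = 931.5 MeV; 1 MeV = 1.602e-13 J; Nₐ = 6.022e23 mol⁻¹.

Σm = 57·m(¹H) + 78·m_n = 57.4446 + 78.6786 = 136.1232 u
Mass defect Δm = 136.1232 − 134.959461 = 1.163739 u
Converting to energy: 1.163739 u × 931.5 MeV/u = 1084.02 MeV
Per nucleus in joules: 1084.02 MeV × 1.602e-13 J/MeV = 1.7366e-10 J
Per mole: 1.7366e-10 J × 6.022e23 mol⁻¹ = 1.0458e+14 J/mol

1.05e+11 kJ/mol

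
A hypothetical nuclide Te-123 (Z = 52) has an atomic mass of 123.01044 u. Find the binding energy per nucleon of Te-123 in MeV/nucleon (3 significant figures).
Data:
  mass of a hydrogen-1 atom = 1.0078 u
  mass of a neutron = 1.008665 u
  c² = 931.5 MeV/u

The nucleus contains 52 protons and 123 − 52 = 71 neutrons.
Total constituent mass: 52 × 1.0078 + 71 × 1.008665 = 124.020815 u
The mass defect is 124.020815 − 123.01044 = 1.010375 u.
E_B = 1.010375 × 931.5 = 941.164 MeV
BE/A = 941.164 MeV / 123 = 7.652 MeV/nucleon

7.65 MeV/nucleon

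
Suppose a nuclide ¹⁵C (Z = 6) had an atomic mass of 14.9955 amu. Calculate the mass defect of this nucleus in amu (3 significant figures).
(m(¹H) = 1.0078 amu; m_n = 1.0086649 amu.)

0.129 amu

With 6 protons and 9 neutrons (A = 15):
Mass of separated nucleons = 6(1.0078) + 9(1.0086649) = 6.0468 + 9.0779841 = 15.1247841 amu
Mass defect Δm = 15.1247841 − 14.9955 = 0.1292841 amu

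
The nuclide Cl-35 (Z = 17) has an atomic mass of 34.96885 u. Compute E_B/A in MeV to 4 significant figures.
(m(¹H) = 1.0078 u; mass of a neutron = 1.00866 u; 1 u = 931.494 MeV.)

Total constituent mass: 17 × 1.0078 + 18 × 1.00866 = 35.28848 u
Δm = 35.28848 − 34.96885 = 0.31963 u
Converting to energy: 0.31963 u × 931.494 MeV/u = 297.733 MeV
Dividing by A = 35 gives 8.507 MeV per nucleon.

8.507 MeV/nucleon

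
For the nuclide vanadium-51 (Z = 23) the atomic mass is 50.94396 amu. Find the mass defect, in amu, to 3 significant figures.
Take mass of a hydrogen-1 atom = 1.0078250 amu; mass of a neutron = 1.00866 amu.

Total constituent mass: 23 × 1.0078250 + 28 × 1.00866 = 51.4224550 amu
The mass defect is 51.4224550 − 50.94396 = 0.4784950 amu.

0.478 amu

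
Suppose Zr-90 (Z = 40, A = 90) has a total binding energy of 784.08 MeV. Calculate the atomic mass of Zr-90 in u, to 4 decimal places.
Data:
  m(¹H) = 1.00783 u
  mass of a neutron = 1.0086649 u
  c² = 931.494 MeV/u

Mass defect = 784.08 MeV / (931.494 MeV/u) = 0.841745 u
Constituent mass = 40(1.00783) + 50(1.0086649) = 90.7464450 u
Atomic mass = 90.7464450 − 0.841745 = 89.9047000 u ≈ 89.9047 u (to 4 decimal places)

89.9047 u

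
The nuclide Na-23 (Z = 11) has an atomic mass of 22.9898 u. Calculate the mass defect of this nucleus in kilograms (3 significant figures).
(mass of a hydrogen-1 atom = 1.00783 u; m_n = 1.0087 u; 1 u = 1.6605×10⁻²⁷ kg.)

Σm = 11·m(¹H) + 12·m_n = 11.08613 + 12.1044 = 23.19053 u
The mass defect is 23.19053 − 22.9898 = 0.20073 u.
In SI units: 0.20073 u × 1.6605×10⁻²⁷ kg/u = 3.3331e-28 kg

3.33e-28 kg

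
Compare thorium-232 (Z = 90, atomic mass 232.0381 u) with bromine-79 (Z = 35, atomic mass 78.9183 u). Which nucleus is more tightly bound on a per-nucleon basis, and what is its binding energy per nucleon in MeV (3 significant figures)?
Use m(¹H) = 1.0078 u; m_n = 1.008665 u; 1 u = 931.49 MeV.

thorium-232: Σm = 90(1.0078) + 142(1.008665) = 233.932430 u; Δm = 1.894330 u; E_B = 1764.5 MeV; E_B/A = 7.606 MeV
bromine-79: Σm = 35(1.0078) + 44(1.008665) = 79.654260 u; Δm = 0.735960 u; E_B = 685.54 MeV; E_B/A = 8.678 MeV
bromine-79 has the higher binding energy per nucleon, so it is the more tightly bound nucleus.

bromine-79; 8.68 MeV/nucleon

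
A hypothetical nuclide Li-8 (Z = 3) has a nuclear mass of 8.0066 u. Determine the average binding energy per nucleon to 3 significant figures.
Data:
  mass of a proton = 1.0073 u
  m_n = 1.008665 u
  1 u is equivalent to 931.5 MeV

Total constituent mass: 3 × 1.0073 + 5 × 1.008665 = 8.065225 u
Mass defect Δm = 8.065225 − 8.0066 = 0.058625 u
E_B = 0.058625 × 931.5 = 54.6092 MeV
Per nucleon: 54.6092 / 8 = 6.826 MeV

6.83 MeV/nucleon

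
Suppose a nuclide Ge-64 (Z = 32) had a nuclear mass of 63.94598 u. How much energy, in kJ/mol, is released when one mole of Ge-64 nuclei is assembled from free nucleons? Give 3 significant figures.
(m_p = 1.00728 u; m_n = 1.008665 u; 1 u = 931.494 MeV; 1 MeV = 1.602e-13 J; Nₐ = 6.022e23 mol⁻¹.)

The nucleus contains 32 protons and 64 − 32 = 32 neutrons.
Σm = 32·m_p + 32·m_n = 32.23296 + 32.277280 = 64.510240 u
Δm = 64.510240 − 63.94598 = 0.564260 u
Binding energy = Δm·c² = 0.564260 × 931.494 MeV/u = 525.605 MeV
Per nucleus in joules: 525.605 MeV × 1.602e-13 J/MeV = 8.4202e-11 J
Per mole: 8.4202e-11 J × 6.022e23 mol⁻¹ = 5.0706e+13 J/mol

5.07e+10 kJ/mol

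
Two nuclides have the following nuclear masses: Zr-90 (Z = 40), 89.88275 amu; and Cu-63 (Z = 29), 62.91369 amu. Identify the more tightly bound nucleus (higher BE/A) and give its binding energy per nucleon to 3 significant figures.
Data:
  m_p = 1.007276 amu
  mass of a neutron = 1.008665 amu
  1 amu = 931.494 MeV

Cu-63; 8.75 MeV/nucleon

Zr-90: Σm = 40(1.007276) + 50(1.008665) = 90.724290 amu; Δm = 0.841540 amu; E_B = 783.89 MeV; E_B/A = 8.710 MeV
Cu-63: Σm = 29(1.007276) + 34(1.008665) = 63.505614 amu; Δm = 0.591924 amu; E_B = 551.37 MeV; E_B/A = 8.752 MeV
Cu-63 has the higher binding energy per nucleon, so it is the more tightly bound nucleus.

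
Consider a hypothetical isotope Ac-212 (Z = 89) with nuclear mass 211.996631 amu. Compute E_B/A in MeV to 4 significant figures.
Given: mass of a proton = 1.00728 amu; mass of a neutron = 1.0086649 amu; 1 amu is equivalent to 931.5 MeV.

Σm = 89·m_p + 123·m_n = 89.64792 + 124.0657827 = 213.7137027 amu
The mass defect is 213.7137027 − 211.996631 = 1.7170717 amu.
Converting to energy: 1.7170717 amu × 931.5 MeV/amu = 1599.45 MeV
BE/A = 1599.45 MeV / 212 = 7.545 MeV/nucleon

7.545 MeV/nucleon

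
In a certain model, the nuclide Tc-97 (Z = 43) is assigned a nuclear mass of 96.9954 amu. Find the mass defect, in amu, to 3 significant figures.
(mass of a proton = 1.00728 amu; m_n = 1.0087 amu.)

The nucleus contains 43 protons and 97 − 43 = 54 neutrons.
Σm = 43·m_p + 54·m_n = 43.31304 + 54.4698 = 97.78284 amu
Δm = 97.78284 − 96.9954 = 0.78744 amu

0.787 amu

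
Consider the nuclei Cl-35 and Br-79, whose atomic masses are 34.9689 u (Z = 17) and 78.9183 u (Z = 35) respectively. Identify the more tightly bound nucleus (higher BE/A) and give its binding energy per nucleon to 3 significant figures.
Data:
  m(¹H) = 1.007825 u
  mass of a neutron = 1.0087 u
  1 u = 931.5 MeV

Cl-35: Σm = 17(1.007825) + 18(1.0087) = 35.289625 u; Δm = 0.320725 u; E_B = 298.76 MeV; E_B/A = 8.536 MeV
Br-79: Σm = 35(1.007825) + 44(1.0087) = 79.656675 u; Δm = 0.738375 u; E_B = 687.80 MeV; E_B/A = 8.706 MeV
Br-79 has the higher binding energy per nucleon, so it is the more tightly bound nucleus.

Br-79; 8.71 MeV/nucleon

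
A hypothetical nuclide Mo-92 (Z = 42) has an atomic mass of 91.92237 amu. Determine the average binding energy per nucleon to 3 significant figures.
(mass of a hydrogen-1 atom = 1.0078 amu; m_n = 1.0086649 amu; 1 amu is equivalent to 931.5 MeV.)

With 42 protons and 50 neutrons (A = 92):
Σm = 42·m(¹H) + 50·m_n = 42.3276 + 50.4332450 = 92.7608450 amu
The mass defect is 92.7608450 − 91.92237 = 0.8384750 amu.
Converting to energy: 0.8384750 amu × 931.5 MeV/amu = 781.039 MeV
Dividing by A = 92 gives 8.490 MeV per nucleon.

8.49 MeV/nucleon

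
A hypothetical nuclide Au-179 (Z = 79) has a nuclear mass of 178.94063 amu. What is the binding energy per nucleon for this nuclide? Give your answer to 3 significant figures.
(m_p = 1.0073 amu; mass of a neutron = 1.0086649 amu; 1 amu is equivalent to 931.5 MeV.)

Z = 79, so N = A − Z = 179 − 79 = 100.
Total constituent mass: 79 × 1.0073 + 100 × 1.0086649 = 180.4431900 amu
Δm = 180.4431900 − 178.94063 = 1.5025600 amu
E_B = 1.5025600 × 931.5 = 1399.63 MeV
BE/A = 1399.63 MeV / 179 = 7.819 MeV/nucleon

7.82 MeV/nucleon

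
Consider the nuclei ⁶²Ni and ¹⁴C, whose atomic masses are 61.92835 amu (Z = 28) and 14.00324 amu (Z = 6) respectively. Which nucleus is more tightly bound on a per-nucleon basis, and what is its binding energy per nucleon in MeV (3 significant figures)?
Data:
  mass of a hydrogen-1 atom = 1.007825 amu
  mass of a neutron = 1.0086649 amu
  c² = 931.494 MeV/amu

⁶²Ni; 8.79 MeV/nucleon

⁶²Ni: Σm = 28(1.007825) + 34(1.0086649) = 62.5137066 amu; Δm = 0.5853566 amu; E_B = 545.256 MeV; E_B/A = 8.794 MeV
¹⁴C: Σm = 6(1.007825) + 8(1.0086649) = 14.1162692 amu; Δm = 0.1130292 amu; E_B = 105.286 MeV; E_B/A = 7.520 MeV
⁶²Ni has the higher binding energy per nucleon, so it is the more tightly bound nucleus.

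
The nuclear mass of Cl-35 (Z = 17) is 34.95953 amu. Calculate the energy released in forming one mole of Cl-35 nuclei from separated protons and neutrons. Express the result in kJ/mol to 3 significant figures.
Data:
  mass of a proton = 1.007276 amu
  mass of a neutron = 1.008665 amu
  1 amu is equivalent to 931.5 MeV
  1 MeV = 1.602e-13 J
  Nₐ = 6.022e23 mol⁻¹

The nucleus contains 17 protons and 35 − 17 = 18 neutrons.
Total constituent mass: 17 × 1.007276 + 18 × 1.008665 = 35.279662 amu
Mass defect Δm = 35.279662 − 34.95953 = 0.320132 amu
Binding energy = Δm·c² = 0.320132 × 931.5 MeV/amu = 298.203 MeV
Per nucleus in joules: 298.203 MeV × 1.602e-13 J/MeV = 4.7772e-11 J
Per mole: 4.7772e-11 J × 6.022e23 mol⁻¹ = 2.8768e+13 J/mol

2.88e+10 kJ/mol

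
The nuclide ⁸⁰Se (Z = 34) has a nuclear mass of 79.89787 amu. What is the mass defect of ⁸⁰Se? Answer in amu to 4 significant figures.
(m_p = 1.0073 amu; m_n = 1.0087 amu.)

Z = 34, so N = A − Z = 80 − 34 = 46.
Total constituent mass: 34 × 1.0073 + 46 × 1.0087 = 80.6484 amu
The mass defect is 80.6484 − 79.89787 = 0.75053 amu.

0.7505 amu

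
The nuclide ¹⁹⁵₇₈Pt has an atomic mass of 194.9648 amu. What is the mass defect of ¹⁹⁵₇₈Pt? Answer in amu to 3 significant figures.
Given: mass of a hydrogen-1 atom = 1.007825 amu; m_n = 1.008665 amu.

1.66 amu

Z = 78, so N = A − Z = 195 − 78 = 117.
Mass of separated nucleons = 78(1.007825) + 117(1.008665) = 78.610350 + 118.013805 = 196.624155 amu
Δm = 196.624155 − 194.9648 = 1.659355 amu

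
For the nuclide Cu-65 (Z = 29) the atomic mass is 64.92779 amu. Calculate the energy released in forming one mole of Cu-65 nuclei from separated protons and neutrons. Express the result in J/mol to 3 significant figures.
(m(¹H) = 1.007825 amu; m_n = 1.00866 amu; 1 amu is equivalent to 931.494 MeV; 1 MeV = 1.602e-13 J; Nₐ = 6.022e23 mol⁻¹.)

Mass of separated nucleons = 29(1.007825) + 36(1.00866) = 29.226925 + 36.31176 = 65.538685 amu
Δm = 65.538685 − 64.92779 = 0.610895 amu
Converting to energy: 0.610895 amu × 931.494 MeV/amu = 569.045 MeV
Per nucleus in joules: 569.045 MeV × 1.602e-13 J/MeV = 9.1161e-11 J
Per mole: 9.1161e-11 J × 6.022e23 mol⁻¹ = 5.4897e+13 J/mol

5.49e+13 J/mol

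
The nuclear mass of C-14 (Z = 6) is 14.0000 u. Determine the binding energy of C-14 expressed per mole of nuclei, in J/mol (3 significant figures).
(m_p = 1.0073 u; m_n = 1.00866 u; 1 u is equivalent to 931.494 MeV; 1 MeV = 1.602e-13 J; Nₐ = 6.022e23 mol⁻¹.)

Total constituent mass: 6 × 1.0073 + 8 × 1.00866 = 14.11308 u
Δm = 14.11308 − 14.0000 = 0.11308 u
E_B = 0.11308 × 931.494 = 105.333 MeV
Per nucleus in joules: 105.333 MeV × 1.602e-13 J/MeV = 1.6874e-11 J
Per mole: 1.6874e-11 J × 6.022e23 mol⁻¹ = 1.0162e+13 J/mol

1.02e+13 J/mol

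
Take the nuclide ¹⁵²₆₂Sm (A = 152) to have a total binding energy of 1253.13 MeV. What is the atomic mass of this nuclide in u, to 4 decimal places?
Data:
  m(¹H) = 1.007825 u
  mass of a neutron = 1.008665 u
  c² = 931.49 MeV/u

151.9197 u

Mass defect = 1253.13 MeV / (931.49 MeV/u) = 1.345296 u
Constituent mass = 62(1.007825) + 90(1.008665) = 153.265000 u
Atomic mass = 153.265000 − 1.345296 = 151.919704 u ≈ 151.9197 u (to 4 decimal places)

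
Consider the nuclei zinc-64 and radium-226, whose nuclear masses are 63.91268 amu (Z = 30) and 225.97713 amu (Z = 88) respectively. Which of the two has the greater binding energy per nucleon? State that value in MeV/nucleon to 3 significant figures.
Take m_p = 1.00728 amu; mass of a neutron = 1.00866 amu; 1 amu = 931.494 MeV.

zinc-64: Σm = 30(1.00728) + 34(1.00866) = 64.51284 amu; Δm = 0.60016 amu; E_B = 559.05 MeV; E_B/A = 8.735 MeV
radium-226: Σm = 88(1.00728) + 138(1.00866) = 227.83572 amu; Δm = 1.85859 amu; E_B = 1731.27 MeV; E_B/A = 7.660 MeV
zinc-64 has the higher binding energy per nucleon, so it is the more tightly bound nucleus.

zinc-64; 8.74 MeV/nucleon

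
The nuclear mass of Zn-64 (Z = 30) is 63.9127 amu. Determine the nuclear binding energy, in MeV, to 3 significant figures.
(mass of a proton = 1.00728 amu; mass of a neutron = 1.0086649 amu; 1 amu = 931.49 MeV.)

The nucleus contains 30 protons and 64 − 30 = 34 neutrons.
Mass of separated nucleons = 30(1.00728) + 34(1.0086649) = 30.21840 + 34.2946066 = 64.5130066 amu
The mass defect is 64.5130066 − 63.9127 = 0.6003066 amu.
E_B = 0.6003066 × 931.49 = 559.180 MeV

559 MeV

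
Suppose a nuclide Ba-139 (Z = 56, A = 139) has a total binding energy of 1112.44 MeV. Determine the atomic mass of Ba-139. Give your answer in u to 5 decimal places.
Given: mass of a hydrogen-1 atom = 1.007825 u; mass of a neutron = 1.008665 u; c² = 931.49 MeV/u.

138.96314 u

Mass defect = 1112.44 MeV / (931.49 MeV/u) = 1.1942587 u
Constituent mass = 56(1.007825) + 83(1.008665) = 140.157395 u
Atomic mass = 140.157395 − 1.1942587 = 138.9631363 u ≈ 138.96314 u (to 5 decimal places)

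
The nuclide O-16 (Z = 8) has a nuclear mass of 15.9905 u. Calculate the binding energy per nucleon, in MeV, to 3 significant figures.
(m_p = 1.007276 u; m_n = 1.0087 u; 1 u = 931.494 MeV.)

7.99 MeV/nucleon

Total constituent mass: 8 × 1.007276 + 8 × 1.0087 = 16.127808 u
Mass defect Δm = 16.127808 − 15.9905 = 0.137308 u
Binding energy = Δm·c² = 0.137308 × 931.494 MeV/u = 127.902 MeV
Dividing by A = 16 gives 7.994 MeV per nucleon.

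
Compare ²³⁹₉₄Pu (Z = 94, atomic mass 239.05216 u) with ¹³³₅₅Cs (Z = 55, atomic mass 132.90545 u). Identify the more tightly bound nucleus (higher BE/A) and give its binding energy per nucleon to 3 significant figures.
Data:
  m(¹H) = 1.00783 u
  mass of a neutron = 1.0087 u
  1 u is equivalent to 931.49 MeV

¹³³₅₅Cs; 8.43 MeV/nucleon

²³⁹₉₄Pu: Σm = 94(1.00783) + 145(1.0087) = 240.99752 u; Δm = 1.94536 u; E_B = 1812.1 MeV; E_B/A = 7.582 MeV
¹³³₅₅Cs: Σm = 55(1.00783) + 78(1.0087) = 134.10925 u; Δm = 1.20380 u; E_B = 1121.3 MeV; E_B/A = 8.431 MeV
¹³³₅₅Cs has the higher binding energy per nucleon, so it is the more tightly bound nucleus.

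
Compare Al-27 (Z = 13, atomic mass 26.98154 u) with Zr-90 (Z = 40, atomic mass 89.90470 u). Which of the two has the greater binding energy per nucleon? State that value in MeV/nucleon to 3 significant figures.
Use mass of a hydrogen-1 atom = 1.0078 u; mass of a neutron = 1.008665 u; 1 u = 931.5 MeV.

Al-27: Σm = 13(1.0078) + 14(1.008665) = 27.222710 u; Δm = 0.241170 u; E_B = 224.65 MeV; E_B/A = 8.320 MeV
Zr-90: Σm = 40(1.0078) + 50(1.008665) = 90.745250 u; Δm = 0.840550 u; E_B = 782.97 MeV; E_B/A = 8.700 MeV
Zr-90 has the higher binding energy per nucleon, so it is the more tightly bound nucleus.

Zr-90; 8.70 MeV/nucleon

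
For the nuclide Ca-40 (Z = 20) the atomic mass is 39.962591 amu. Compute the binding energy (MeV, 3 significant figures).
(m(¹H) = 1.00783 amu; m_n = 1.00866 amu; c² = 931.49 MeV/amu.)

Z = 20, so N = A − Z = 40 − 20 = 20.
Mass of separated nucleons = 20(1.00783) + 20(1.00866) = 20.15660 + 20.17320 = 40.32980 amu
Mass defect Δm = 40.32980 − 39.962591 = 0.367209 amu
Binding energy = Δm·c² = 0.367209 × 931.49 MeV/amu = 342.052 MeV

342 MeV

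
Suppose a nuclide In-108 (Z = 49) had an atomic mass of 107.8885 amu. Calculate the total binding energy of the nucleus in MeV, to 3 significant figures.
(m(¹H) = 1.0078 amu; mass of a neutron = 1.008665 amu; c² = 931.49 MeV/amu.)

936 MeV

The nucleus contains 49 protons and 108 − 49 = 59 neutrons.
Total constituent mass: 49 × 1.0078 + 59 × 1.008665 = 108.893435 amu
The mass defect is 108.893435 − 107.8885 = 1.004935 amu.
E_B = 1.004935 × 931.49 = 936.087 MeV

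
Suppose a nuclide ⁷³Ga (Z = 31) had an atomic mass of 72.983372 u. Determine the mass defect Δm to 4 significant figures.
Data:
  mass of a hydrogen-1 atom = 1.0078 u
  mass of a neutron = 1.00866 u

Mass of separated nucleons = 31(1.0078) + 42(1.00866) = 31.2418 + 42.36372 = 73.60552 u
Δm = 73.60552 − 72.983372 = 0.622148 u

0.6221 u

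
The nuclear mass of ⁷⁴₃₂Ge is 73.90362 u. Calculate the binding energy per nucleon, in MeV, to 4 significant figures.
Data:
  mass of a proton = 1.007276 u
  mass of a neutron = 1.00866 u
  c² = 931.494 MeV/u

Mass of separated nucleons = 32(1.007276) + 42(1.00866) = 32.232832 + 42.36372 = 74.596552 u
The mass defect is 74.596552 − 73.90362 = 0.692932 u.
Binding energy = Δm·c² = 0.692932 × 931.494 MeV/u = 645.462 MeV
Dividing by A = 74 gives 8.722 MeV per nucleon.

8.722 MeV/nucleon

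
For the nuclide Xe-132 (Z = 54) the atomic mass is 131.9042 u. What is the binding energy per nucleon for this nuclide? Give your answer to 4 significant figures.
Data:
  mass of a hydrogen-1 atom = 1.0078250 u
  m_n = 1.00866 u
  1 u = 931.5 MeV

8.425 MeV/nucleon

The nucleus contains 54 protons and 132 − 54 = 78 neutrons.
Σm = 54·m(¹H) + 78·m_n = 54.4225500 + 78.67548 = 133.0980300 u
The mass defect is 133.0980300 − 131.9042 = 1.1938300 u.
Converting to energy: 1.1938300 u × 931.5 MeV/u = 1112.05 MeV
BE/A = 1112.05 MeV / 132 = 8.425 MeV/nucleon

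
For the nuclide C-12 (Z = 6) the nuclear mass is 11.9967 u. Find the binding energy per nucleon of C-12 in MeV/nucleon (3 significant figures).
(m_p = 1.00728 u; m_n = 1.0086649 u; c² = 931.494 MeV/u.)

Total constituent mass: 6 × 1.00728 + 6 × 1.0086649 = 12.0956694 u
Δm = 12.0956694 − 11.9967 = 0.0989694 u
Converting to energy: 0.0989694 u × 931.494 MeV/u = 92.1894 MeV
Per nucleon: 92.1894 / 12 = 7.682 MeV

7.68 MeV/nucleon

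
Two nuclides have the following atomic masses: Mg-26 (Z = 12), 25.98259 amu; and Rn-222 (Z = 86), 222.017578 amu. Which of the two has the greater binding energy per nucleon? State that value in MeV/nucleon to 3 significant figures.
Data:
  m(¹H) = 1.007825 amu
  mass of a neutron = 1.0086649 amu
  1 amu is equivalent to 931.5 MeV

Mg-26: Σm = 12(1.007825) + 14(1.0086649) = 26.2152086 amu; Δm = 0.2326186 amu; E_B = 216.68 MeV; E_B/A = 8.334 MeV
Rn-222: Σm = 86(1.007825) + 136(1.0086649) = 223.8513764 amu; Δm = 1.8337984 amu; E_B = 1708.18 MeV; E_B/A = 7.6945 MeV
Mg-26 has the higher binding energy per nucleon, so it is the more tightly bound nucleus.

Mg-26; 8.33 MeV/nucleon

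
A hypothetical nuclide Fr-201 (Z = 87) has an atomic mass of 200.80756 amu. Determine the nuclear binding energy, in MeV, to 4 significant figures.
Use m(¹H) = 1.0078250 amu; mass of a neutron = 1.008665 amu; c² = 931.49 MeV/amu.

With 87 protons and 114 neutrons (A = 201):
Mass of separated nucleons = 87(1.0078250) + 114(1.008665) = 87.6807750 + 114.987810 = 202.6685850 amu
The mass defect is 202.6685850 − 200.80756 = 1.8610250 amu.
Binding energy = Δm·c² = 1.8610250 × 931.49 MeV/amu = 1733.53 MeV

1734 MeV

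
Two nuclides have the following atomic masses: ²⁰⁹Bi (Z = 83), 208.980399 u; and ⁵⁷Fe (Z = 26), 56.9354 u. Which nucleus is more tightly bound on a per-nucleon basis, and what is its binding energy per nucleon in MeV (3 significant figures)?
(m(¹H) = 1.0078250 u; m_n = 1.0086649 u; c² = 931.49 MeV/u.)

²⁰⁹Bi: Σm = 83(1.0078250) + 126(1.0086649) = 210.7412524 u; Δm = 1.7608534 u; E_B = 1640.2 MeV; E_B/A = 7.848 MeV
⁵⁷Fe: Σm = 26(1.0078250) + 31(1.0086649) = 57.4720619 u; Δm = 0.5366619 u; E_B = 499.90 MeV; E_B/A = 8.770 MeV
⁵⁷Fe has the higher binding energy per nucleon, so it is the more tightly bound nucleus.

⁵⁷Fe; 8.77 MeV/nucleon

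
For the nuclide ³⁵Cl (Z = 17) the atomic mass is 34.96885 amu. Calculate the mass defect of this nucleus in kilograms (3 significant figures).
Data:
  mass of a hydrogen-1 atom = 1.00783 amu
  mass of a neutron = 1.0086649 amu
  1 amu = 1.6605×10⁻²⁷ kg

Z = 17, so N = A − Z = 35 − 17 = 18.
Total constituent mass: 17 × 1.00783 + 18 × 1.0086649 = 35.2890782 amu
The mass defect is 35.2890782 − 34.96885 = 0.3202282 amu.
In SI units: 0.3202282 amu × 1.6605×10⁻²⁷ kg/amu = 5.3174e-28 kg

5.32e-28 kg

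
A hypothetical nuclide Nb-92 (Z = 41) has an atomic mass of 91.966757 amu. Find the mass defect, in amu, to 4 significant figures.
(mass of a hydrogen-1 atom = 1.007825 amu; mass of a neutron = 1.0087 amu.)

0.7978 amu

Z = 41, so N = A − Z = 92 − 41 = 51.
Mass of separated nucleons = 41(1.007825) + 51(1.0087) = 41.320825 + 51.4437 = 92.764525 amu
Mass defect Δm = 92.764525 − 91.966757 = 0.797768 amu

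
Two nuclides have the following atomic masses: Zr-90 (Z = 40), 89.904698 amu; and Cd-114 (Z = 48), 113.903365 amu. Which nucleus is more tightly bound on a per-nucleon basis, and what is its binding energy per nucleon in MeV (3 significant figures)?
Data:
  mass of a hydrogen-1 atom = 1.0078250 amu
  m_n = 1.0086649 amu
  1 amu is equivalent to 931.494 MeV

Zr-90: Σm = 40(1.0078250) + 50(1.0086649) = 90.7462450 amu; Δm = 0.8415470 amu; E_B = 783.90 MeV; E_B/A = 8.710 MeV
Cd-114: Σm = 48(1.0078250) + 66(1.0086649) = 114.9474834 amu; Δm = 1.0441184 amu; E_B = 972.59 MeV; E_B/A = 8.531 MeV
Zr-90 has the higher binding energy per nucleon, so it is the more tightly bound nucleus.

Zr-90; 8.71 MeV/nucleon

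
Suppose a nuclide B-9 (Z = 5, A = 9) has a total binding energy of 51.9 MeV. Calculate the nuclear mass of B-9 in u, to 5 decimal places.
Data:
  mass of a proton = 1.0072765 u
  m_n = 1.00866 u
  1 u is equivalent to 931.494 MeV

9.01531 u

Mass defect = 51.9 MeV / (931.494 MeV/u) = 0.0557169 u
Constituent mass = 5(1.0072765) + 4(1.00866) = 9.0710225 u
Nuclear mass = 9.0710225 − 0.0557169 = 9.0153056 u ≈ 9.01531 u (to 5 decimal places)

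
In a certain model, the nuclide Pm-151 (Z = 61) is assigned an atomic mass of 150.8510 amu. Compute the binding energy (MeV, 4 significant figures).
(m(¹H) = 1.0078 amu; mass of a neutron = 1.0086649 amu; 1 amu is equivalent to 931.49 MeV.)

1308 MeV

With 61 protons and 90 neutrons (A = 151):
Total constituent mass: 61 × 1.0078 + 90 × 1.0086649 = 152.2556410 amu
Mass defect Δm = 152.2556410 − 150.8510 = 1.4046410 amu
Binding energy = Δm·c² = 1.4046410 × 931.49 MeV/amu = 1308.41 MeV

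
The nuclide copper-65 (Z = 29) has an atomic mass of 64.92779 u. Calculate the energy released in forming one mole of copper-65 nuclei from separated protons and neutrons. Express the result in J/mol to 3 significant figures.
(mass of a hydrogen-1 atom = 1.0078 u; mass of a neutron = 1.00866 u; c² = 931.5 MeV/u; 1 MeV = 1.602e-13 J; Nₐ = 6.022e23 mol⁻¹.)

The nucleus contains 29 protons and 65 − 29 = 36 neutrons.
Σm = 29·m(¹H) + 36·m_n = 29.2262 + 36.31176 = 65.53796 u
Δm = 65.53796 − 64.92779 = 0.61017 u
Converting to energy: 0.61017 u × 931.5 MeV/u = 568.373 MeV
Per nucleus in joules: 568.373 MeV × 1.602e-13 J/MeV = 9.1053e-11 J
Per mole: 9.1053e-11 J × 6.022e23 mol⁻¹ = 5.4832e+13 J/mol

5.48e+13 J/mol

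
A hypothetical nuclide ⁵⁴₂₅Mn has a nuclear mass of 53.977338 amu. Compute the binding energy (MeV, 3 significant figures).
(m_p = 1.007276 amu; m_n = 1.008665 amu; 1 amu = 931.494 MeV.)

The nucleus contains 25 protons and 54 − 25 = 29 neutrons.
Σm = 25·m_p + 29·m_n = 25.181900 + 29.251285 = 54.433185 amu
The mass defect is 54.433185 − 53.977338 = 0.455847 amu.
Converting to energy: 0.455847 amu × 931.494 MeV/amu = 424.619 MeV

425 MeV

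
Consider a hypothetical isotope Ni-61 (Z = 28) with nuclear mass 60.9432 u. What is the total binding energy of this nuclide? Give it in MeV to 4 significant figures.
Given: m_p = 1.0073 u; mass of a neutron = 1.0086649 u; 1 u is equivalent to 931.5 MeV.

509.7 MeV

Total constituent mass: 28 × 1.0073 + 33 × 1.0086649 = 61.4903417 u
Δm = 61.4903417 − 60.9432 = 0.5471417 u
Converting to energy: 0.5471417 u × 931.5 MeV/u = 509.662 MeV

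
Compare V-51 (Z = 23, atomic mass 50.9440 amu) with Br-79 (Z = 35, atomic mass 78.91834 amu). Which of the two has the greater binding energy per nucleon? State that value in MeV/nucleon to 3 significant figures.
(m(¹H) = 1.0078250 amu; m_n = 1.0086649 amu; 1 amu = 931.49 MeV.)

V-51: Σm = 23(1.0078250) + 28(1.0086649) = 51.4225922 amu; Δm = 0.4785922 amu; E_B = 445.80 MeV; E_B/A = 8.741 MeV
Br-79: Σm = 35(1.0078250) + 44(1.0086649) = 79.6551306 amu; Δm = 0.7367906 amu; E_B = 686.313 MeV; E_B/A = 8.688 MeV
V-51 has the higher binding energy per nucleon, so it is the more tightly bound nucleus.

V-51; 8.74 MeV/nucleon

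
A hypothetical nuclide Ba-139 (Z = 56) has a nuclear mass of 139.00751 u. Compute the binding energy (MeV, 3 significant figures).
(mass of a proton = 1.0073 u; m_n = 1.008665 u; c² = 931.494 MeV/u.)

With 56 protons and 83 neutrons (A = 139):
Σm = 56·m_p + 83·m_n = 56.4088 + 83.719195 = 140.127995 u
Δm = 140.127995 − 139.00751 = 1.120485 u
E_B = 1.120485 × 931.494 = 1043.73 MeV

1040 MeV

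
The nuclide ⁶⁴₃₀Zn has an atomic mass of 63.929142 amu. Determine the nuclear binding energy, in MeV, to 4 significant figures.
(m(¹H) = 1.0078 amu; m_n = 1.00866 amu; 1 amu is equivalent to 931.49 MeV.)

Mass of separated nucleons = 30(1.0078) + 34(1.00866) = 30.2340 + 34.29444 = 64.52844 amu
Mass defect Δm = 64.52844 − 63.929142 = 0.599298 amu
Converting to energy: 0.599298 amu × 931.49 MeV/amu = 558.240 MeV

558.2 MeV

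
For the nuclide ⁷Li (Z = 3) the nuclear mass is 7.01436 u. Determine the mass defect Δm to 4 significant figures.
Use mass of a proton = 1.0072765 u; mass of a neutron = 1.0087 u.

0.04227 u

The nucleus contains 3 protons and 7 − 3 = 4 neutrons.
Mass of separated nucleons = 3(1.0072765) + 4(1.0087) = 3.0218295 + 4.0348 = 7.0566295 u
The mass defect is 7.0566295 − 7.01436 = 0.0422695 u.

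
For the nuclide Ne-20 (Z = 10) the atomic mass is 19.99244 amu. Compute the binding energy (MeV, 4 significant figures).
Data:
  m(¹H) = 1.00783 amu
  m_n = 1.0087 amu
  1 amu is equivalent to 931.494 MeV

With 10 protons and 10 neutrons (A = 20):
Mass of separated nucleons = 10(1.00783) + 10(1.0087) = 10.07830 + 10.0870 = 20.16530 amu
Mass defect Δm = 20.16530 − 19.99244 = 0.17286 amu
E_B = 0.17286 × 931.494 = 161.018 MeV

161.0 MeV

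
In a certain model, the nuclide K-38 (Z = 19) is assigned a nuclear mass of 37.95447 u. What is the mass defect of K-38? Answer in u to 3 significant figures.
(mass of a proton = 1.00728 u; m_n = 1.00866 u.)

0.348 u

The nucleus contains 19 protons and 38 − 19 = 19 neutrons.
Σm = 19·m_p + 19·m_n = 19.13832 + 19.16454 = 38.30286 u
The mass defect is 38.30286 − 37.95447 = 0.34839 u.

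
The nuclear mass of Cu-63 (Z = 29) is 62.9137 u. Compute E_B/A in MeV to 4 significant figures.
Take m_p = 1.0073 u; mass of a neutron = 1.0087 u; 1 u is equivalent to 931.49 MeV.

8.780 MeV/nucleon

Σm = 29·m_p + 34·m_n = 29.2117 + 34.2958 = 63.5075 u
Mass defect Δm = 63.5075 − 62.9137 = 0.5938 u
Binding energy = Δm·c² = 0.5938 × 931.49 MeV/u = 553.119 MeV
Per nucleon: 553.119 / 63 = 8.780 MeV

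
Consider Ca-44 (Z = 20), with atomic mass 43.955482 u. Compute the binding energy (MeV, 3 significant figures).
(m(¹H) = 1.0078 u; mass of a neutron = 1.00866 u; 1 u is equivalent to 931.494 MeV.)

With 20 protons and 24 neutrons (A = 44):
Σm = 20·m(¹H) + 24·m_n = 20.1560 + 24.20784 = 44.36384 u
Mass defect Δm = 44.36384 − 43.955482 = 0.408358 u
Binding energy = Δm·c² = 0.408358 × 931.494 MeV/u = 380.383 MeV

380 MeV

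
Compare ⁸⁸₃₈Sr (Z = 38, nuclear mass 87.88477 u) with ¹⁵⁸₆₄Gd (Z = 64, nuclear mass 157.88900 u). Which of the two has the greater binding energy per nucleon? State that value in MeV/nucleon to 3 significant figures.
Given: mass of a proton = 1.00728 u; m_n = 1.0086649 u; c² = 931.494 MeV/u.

⁸⁸₃₈Sr; 8.73 MeV/nucleon

⁸⁸₃₈Sr: Σm = 38(1.00728) + 50(1.0086649) = 88.7098850 u; Δm = 0.8251150 u; E_B = 768.59 MeV; E_B/A = 8.734 MeV
¹⁵⁸₆₄Gd: Σm = 64(1.00728) + 94(1.0086649) = 159.2804206 u; Δm = 1.3914206 u; E_B = 1296.1 MeV; E_B/A = 8.203 MeV
⁸⁸₃₈Sr has the higher binding energy per nucleon, so it is the more tightly bound nucleus.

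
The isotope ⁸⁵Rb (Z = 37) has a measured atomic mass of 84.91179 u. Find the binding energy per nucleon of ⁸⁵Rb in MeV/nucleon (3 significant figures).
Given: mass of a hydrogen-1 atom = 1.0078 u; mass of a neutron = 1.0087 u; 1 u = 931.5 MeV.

8.71 MeV/nucleon

Z = 37, so N = A − Z = 85 − 37 = 48.
Mass of separated nucleons = 37(1.0078) + 48(1.0087) = 37.2886 + 48.4176 = 85.7062 u
Mass defect Δm = 85.7062 − 84.91179 = 0.79441 u
E_B = 0.79441 × 931.5 = 739.993 MeV
Dividing by A = 85 gives 8.706 MeV per nucleon.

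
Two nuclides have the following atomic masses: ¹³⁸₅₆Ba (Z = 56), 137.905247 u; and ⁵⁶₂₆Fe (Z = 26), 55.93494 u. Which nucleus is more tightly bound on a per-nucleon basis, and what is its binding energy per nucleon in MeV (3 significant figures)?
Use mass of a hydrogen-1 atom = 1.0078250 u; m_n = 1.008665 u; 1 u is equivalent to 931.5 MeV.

⁵⁶₂₆Fe; 8.79 MeV/nucleon

¹³⁸₅₆Ba: Σm = 56(1.0078250) + 82(1.008665) = 139.1487300 u; Δm = 1.2434830 u; E_B = 1158.304 MeV; E_B/A = 8.394 MeV
⁵⁶₂₆Fe: Σm = 26(1.0078250) + 30(1.008665) = 56.4634000 u; Δm = 0.5284600 u; E_B = 492.26 MeV; E_B/A = 8.790 MeV
⁵⁶₂₆Fe has the higher binding energy per nucleon, so it is the more tightly bound nucleus.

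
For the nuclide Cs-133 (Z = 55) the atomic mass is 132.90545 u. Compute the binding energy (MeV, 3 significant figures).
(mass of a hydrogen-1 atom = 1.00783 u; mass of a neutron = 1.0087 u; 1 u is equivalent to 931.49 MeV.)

1120 MeV

Mass of separated nucleons = 55(1.00783) + 78(1.0087) = 55.43065 + 78.6786 = 134.10925 u
Δm = 134.10925 − 132.90545 = 1.20380 u
Converting to energy: 1.20380 u × 931.49 MeV/u = 1121.33 MeV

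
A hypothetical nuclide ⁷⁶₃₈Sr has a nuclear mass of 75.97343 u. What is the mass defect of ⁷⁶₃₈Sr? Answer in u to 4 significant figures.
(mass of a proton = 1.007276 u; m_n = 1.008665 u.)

The nucleus contains 38 protons and 76 − 38 = 38 neutrons.
Mass of separated nucleons = 38(1.007276) + 38(1.008665) = 38.276488 + 38.329270 = 76.605758 u
Δm = 76.605758 − 75.97343 = 0.632328 u

0.6323 u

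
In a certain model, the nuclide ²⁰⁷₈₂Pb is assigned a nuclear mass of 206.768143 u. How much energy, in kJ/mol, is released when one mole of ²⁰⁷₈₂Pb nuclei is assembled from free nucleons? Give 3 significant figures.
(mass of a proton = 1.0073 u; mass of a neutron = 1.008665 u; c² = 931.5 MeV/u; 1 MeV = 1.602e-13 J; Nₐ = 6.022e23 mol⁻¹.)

Z = 82, so N = A − Z = 207 − 82 = 125.
Mass of separated nucleons = 82(1.0073) + 125(1.008665) = 82.5986 + 126.083125 = 208.681725 u
Mass defect Δm = 208.681725 − 206.768143 = 1.913582 u
E_B = 1.913582 × 931.5 = 1782.50 MeV
Per nucleus in joules: 1782.50 MeV × 1.602e-13 J/MeV = 2.8556e-10 J
Per mole: 2.8556e-10 J × 6.022e23 mol⁻¹ = 1.7196e+14 J/mol

1.72e+11 kJ/mol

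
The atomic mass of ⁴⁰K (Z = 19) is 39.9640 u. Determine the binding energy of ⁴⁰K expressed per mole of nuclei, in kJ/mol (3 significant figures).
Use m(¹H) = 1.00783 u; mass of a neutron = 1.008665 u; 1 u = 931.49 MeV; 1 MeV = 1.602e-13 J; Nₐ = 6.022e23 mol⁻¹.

Total constituent mass: 19 × 1.00783 + 21 × 1.008665 = 40.330735 u
Δm = 40.330735 − 39.9640 = 0.366735 u
Converting to energy: 0.366735 u × 931.49 MeV/u = 341.610 MeV
Per nucleus in joules: 341.610 MeV × 1.602e-13 J/MeV = 5.4726e-11 J
Per mole: 5.4726e-11 J × 6.022e23 mol⁻¹ = 3.2956e+13 J/mol

3.30e+10 kJ/mol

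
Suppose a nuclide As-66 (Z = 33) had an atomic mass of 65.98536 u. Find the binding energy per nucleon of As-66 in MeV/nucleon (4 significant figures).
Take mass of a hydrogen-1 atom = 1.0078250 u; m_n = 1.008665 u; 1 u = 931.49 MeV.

7.887 MeV/nucleon

The nucleus contains 33 protons and 66 − 33 = 33 neutrons.
Σm = 33·m(¹H) + 33·m_n = 33.2582250 + 33.285945 = 66.5441700 u
Mass defect Δm = 66.5441700 − 65.98536 = 0.5588100 u
Binding energy = Δm·c² = 0.5588100 × 931.49 MeV/u = 520.526 MeV
Dividing by A = 66 gives 7.887 MeV per nucleon.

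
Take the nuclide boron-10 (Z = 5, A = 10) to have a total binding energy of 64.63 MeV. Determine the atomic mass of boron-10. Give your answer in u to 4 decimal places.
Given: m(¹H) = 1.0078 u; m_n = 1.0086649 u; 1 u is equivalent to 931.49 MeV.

Mass defect = 64.63 MeV / (931.49 MeV/u) = 0.069383 u
Constituent mass = 5(1.0078) + 5(1.0086649) = 10.0823245 u
Atomic mass = 10.0823245 − 0.069383 = 10.0129415 u ≈ 10.0129 u (to 4 decimal places)

10.0129 u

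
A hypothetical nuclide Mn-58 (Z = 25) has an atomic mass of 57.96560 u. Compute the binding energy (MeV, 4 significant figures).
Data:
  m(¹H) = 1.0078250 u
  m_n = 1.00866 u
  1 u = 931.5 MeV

Z = 25, so N = A − Z = 58 − 25 = 33.
Σm = 25·m(¹H) + 33·m_n = 25.1956250 + 33.28578 = 58.4814050 u
The mass defect is 58.4814050 − 57.96560 = 0.5158050 u.
Binding energy = Δm·c² = 0.5158050 × 931.5 MeV/u = 480.472 MeV

480.5 MeV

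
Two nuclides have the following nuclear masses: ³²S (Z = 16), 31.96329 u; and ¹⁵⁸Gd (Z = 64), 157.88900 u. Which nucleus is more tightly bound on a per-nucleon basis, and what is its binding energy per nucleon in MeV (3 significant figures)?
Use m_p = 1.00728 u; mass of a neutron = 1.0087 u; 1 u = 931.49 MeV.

³²S; 8.51 MeV/nucleon

³²S: Σm = 16(1.00728) + 16(1.0087) = 32.25568 u; Δm = 0.29239 u; E_B = 272.36 MeV; E_B/A = 8.511 MeV
¹⁵⁸Gd: Σm = 64(1.00728) + 94(1.0087) = 159.28372 u; Δm = 1.39472 u; E_B = 1299.2 MeV; E_B/A = 8.223 MeV
³²S has the higher binding energy per nucleon, so it is the more tightly bound nucleus.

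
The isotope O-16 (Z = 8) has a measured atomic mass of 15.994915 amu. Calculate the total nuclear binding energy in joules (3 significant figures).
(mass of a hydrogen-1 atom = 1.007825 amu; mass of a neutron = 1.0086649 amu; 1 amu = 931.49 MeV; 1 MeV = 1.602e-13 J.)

With 8 protons and 8 neutrons (A = 16):
Mass of separated nucleons = 8(1.007825) + 8(1.0086649) = 8.062600 + 8.0693192 = 16.1319192 amu
Mass defect Δm = 16.1319192 − 15.994915 = 0.1370042 amu
Binding energy = Δm·c² = 0.1370042 × 931.49 MeV/amu = 127.618 MeV
In joules: 127.618 MeV × 1.602e-13 J/MeV = 2.0444e-11 J

2.04e-11 J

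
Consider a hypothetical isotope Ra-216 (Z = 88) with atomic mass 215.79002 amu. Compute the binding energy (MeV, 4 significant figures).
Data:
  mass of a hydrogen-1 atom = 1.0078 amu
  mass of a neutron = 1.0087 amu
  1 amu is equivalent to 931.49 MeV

The nucleus contains 88 protons and 216 − 88 = 128 neutrons.
Mass of separated nucleons = 88(1.0078) + 128(1.0087) = 88.6864 + 129.1136 = 217.8000 amu
The mass defect is 217.8000 − 215.79002 = 2.00998 amu.
Converting to energy: 2.00998 amu × 931.49 MeV/amu = 1872.28 MeV

1872 MeV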